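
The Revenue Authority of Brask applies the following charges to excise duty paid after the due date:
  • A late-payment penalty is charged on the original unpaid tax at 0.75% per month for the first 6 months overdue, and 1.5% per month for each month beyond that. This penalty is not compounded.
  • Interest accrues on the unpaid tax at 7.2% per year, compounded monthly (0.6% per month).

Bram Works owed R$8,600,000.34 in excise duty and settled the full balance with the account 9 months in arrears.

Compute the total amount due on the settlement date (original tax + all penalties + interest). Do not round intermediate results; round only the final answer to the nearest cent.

Penalty, months 1–6: 6 × 0.75% × R$8,600,000.34 = R$387,000.02…
Penalty, months 7–9: 3 × 1.5% × R$8,600,000.34 = R$387,000.02…
Interest: R$8,600,000.34 × ((1 + 0.006)^9 − 1) = R$8,600,000.34 × 0.0553143… = R$475,703.0700…
Total = R$8,600,000.34 + R$774,000.0306 + R$475,703.0700… = R$9,849,703.44

R$9,849,703.44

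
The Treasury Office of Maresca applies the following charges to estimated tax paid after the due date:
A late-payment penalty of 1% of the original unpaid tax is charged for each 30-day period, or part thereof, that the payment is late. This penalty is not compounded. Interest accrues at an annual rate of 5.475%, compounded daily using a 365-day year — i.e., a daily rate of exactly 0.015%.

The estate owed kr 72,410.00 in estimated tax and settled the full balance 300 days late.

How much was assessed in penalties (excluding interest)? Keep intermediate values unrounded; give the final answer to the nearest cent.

kr 7,241.00

Penalty periods: ⌈300/30⌉ = 10; penalty = 10 × 1% × kr 72,410.00 = kr 7,241.00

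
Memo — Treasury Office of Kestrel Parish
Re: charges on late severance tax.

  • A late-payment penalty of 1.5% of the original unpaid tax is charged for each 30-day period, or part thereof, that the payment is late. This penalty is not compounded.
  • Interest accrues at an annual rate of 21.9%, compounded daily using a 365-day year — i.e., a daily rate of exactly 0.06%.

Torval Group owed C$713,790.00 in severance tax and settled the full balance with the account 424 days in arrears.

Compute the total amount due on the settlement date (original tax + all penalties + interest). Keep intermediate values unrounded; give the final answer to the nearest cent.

C$1,081,098.62

Penalty periods: ⌈424/30⌉ = 15; penalty = 15 × 1.5% × C$713,790.00 = C$160,602.75
Interest: C$713,790.00 × ((1 + 0.0006)^424 − 1) = C$713,790.00 × 0.28958919… = C$206,705.8681…
Total = C$713,790.00 + C$160,602.7500 + C$206,705.8681… = C$1,081,098.62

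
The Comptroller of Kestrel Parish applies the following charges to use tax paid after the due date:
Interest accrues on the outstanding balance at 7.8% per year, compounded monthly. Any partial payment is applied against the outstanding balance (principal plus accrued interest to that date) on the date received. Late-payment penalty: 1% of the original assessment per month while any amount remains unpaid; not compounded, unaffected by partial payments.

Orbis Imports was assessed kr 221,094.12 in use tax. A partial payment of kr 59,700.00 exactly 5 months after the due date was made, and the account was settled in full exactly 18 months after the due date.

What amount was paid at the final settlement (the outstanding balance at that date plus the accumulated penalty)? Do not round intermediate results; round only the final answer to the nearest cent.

kr 223,292.90

Monthly rate = 7.8% ÷ 12 = 0.65%
Balance at month 5: kr 221,094.1200 × (1 + 0.0065)^5 = kr 228,373.7003…
After kr 59,700.00 payment: kr 228,373.7003… − kr 59,700.00 = kr 168,673.7003…
Balance at month 18: kr 168,673.7003… × (1 + 0.0065)^13 = kr 183,495.9581…
Penalty: 18 × 1% × kr 221,094.12 = kr 39,796.94…
Final settlement = outstanding balance + penalty = kr 183,495.9581… + kr 39,796.94… = kr 223,292.90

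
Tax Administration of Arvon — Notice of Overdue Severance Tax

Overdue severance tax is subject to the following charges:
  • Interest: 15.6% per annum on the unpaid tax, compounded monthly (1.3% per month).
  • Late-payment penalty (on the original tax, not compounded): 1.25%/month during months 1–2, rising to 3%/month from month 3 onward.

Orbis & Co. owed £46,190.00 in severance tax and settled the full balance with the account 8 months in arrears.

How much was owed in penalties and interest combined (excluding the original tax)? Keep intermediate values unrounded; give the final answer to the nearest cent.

£14,497.06

Penalty, months 1–2: 2 × 1.25% × £46,190.00 = £1,154.75
Penalty, months 3–8: 6 × 3% × £46,190.00 = £8,314.20
Interest: £46,190.00 × ((1 + 0.013)^8 − 1) = £46,190.00 × 0.1088571… = £5,028.1072…
Penalties + interest = £9,468.9500 + £5,028.1072… = £14,497.06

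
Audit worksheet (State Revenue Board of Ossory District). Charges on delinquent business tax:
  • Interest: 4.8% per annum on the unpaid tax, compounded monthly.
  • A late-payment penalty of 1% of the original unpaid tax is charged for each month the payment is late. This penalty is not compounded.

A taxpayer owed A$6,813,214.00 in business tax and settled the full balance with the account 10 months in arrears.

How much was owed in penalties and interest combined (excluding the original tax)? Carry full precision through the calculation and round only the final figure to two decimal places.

A$958,808.17

Late-payment penalty = 1% × A$6,813,214.00 × 10 mo = A$681,321.40
Interest (4.8%/yr ÷ 12 = 0.4%/month): A$6,813,214.00 × ((1 + 0.004)^10 − 1) = A$277,486.7676…
Penalties + interest = A$681,321.4000 + A$277,486.7676… = A$958,808.17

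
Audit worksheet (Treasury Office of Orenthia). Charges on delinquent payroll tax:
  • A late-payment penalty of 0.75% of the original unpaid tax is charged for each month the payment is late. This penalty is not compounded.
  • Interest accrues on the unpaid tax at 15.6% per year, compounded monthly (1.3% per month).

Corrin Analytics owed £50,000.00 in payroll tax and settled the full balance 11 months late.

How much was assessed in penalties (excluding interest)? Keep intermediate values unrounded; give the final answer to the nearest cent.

£4,125.00

Late-payment penalty: 11 × 0.75% × £50,000.00 = £4,125.00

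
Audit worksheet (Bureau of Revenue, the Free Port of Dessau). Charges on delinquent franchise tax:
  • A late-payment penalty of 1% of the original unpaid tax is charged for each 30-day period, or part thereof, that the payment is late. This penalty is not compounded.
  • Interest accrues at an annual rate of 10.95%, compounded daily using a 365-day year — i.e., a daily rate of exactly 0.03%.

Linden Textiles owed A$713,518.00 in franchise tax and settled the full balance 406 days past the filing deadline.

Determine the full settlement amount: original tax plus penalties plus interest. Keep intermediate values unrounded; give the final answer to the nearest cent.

A$905,816.48

Penalty periods: ⌈406/30⌉ = 14; penalty = 14 × 1% × A$713,518.00 = A$99,892.52
Interest: A$713,518.00 × ((1 + 0.0003)^406 − 1) = A$713,518.00 × 0.12950754… = A$92,405.9619…
Total = A$713,518.00 + A$99,892.5200 + A$92,405.9619… = A$905,816.48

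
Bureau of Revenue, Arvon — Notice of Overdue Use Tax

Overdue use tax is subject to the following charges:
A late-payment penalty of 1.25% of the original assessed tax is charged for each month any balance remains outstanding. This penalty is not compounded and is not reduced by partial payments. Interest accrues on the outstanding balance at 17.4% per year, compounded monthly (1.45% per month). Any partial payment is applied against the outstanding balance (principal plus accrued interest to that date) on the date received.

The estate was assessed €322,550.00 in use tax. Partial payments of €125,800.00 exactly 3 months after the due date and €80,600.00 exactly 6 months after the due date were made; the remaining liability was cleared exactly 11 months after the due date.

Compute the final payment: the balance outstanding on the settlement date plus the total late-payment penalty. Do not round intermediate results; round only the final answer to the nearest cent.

€194,473.60

Balance at month 3: €322,550.0000 × (1 + 0.0145)^3 = €336,785.3567…
After €125,800.00 payment: €336,785.3567… − €125,800.00 = €210,985.3567…
Balance at month 6: €210,985.3567… × (1 + 0.0145)^3 = €220,296.9420…
After €80,600.00 payment: €220,296.9420… − €80,600.00 = €139,696.9420…
Balance at month 11: €139,696.9420… × (1 + 0.0145)^5 = €150,122.9729…
Penalty: 11 × 1.25% × €322,550.00 = €44,350.63…
Final settlement = outstanding balance + penalty = €150,122.9729… + €44,350.63… = €194,473.60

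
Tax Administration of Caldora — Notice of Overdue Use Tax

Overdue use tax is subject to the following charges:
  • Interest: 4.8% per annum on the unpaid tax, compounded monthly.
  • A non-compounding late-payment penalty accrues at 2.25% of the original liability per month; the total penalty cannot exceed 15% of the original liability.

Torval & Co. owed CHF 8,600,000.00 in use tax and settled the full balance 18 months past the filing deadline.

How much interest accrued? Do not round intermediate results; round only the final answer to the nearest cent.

CHF 640,708.74

Interest (4.8%/yr ÷ 12 = 0.4%/month): CHF 8,600,000.00 × ((1 + 0.004)^18 − 1) = CHF 640,708.7394…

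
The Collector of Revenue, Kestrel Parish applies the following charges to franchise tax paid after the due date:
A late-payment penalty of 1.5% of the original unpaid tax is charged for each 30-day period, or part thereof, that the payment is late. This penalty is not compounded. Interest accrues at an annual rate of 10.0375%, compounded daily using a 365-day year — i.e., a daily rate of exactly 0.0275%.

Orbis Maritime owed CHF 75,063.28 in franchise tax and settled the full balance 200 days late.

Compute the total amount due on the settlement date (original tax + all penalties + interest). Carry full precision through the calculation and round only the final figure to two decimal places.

Penalty periods: ⌈200/30⌉ = 7; penalty = 7 × 1.5% × CHF 75,063.28 = CHF 7,881.64…
Interest: CHF 75,063.28 × ((1 + 0.000275)^200 − 1) = CHF 75,063.28 × 0.05653263… = CHF 4,243.5243…
Total = CHF 75,063.28 + CHF 7,881.6444 + CHF 4,243.5243… = CHF 87,188.45

CHF 87,188.45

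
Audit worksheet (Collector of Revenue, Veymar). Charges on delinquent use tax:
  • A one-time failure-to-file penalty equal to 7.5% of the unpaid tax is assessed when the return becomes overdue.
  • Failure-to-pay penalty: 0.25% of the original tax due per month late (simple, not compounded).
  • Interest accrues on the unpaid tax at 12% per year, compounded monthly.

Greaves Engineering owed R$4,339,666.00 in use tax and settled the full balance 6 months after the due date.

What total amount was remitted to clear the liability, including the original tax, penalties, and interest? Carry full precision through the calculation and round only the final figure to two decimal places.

R$4,997,212.85

Failure-to-file penalty: 7.5% × R$4,339,666.00 = R$325,474.95
Failure-to-pay penalty = 0.25% × R$4,339,666.00 × 6 mo = R$65,094.99
Interest (12%/yr ÷ 12 = 1%/month): R$4,339,666.00 × ((1 + 0.01)^6 − 1) = R$266,976.9059…
Total = R$4,339,666.00 + R$390,569.9400 + R$266,976.9059… = R$4,997,212.85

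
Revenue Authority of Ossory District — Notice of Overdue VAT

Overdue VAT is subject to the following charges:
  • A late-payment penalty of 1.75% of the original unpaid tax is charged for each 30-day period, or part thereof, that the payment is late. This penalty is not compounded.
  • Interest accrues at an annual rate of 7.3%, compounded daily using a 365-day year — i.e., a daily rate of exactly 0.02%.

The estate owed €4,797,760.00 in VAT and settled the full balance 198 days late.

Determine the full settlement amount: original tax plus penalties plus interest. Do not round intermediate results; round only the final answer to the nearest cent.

Penalty periods: ⌈198/30⌉ = 7; penalty = 7 × 1.75% × €4,797,760.00 = €587,725.60
Interest: €4,797,760.00 × ((1 + 0.0002)^198 − 1) = €4,797,760.00 × 0.04039041… = €193,783.5114…
Total = €4,797,760.00 + €587,725.6000 + €193,783.5114… = €5,579,269.11

€5,579,269.11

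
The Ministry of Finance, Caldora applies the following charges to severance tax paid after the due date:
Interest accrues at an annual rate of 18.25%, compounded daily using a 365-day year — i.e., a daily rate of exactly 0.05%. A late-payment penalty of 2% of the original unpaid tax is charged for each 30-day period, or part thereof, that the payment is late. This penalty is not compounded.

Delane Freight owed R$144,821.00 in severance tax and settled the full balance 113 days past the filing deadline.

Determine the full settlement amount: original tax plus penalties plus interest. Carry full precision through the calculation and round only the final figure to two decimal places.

Penalty periods: ⌈113/30⌉ = 4; penalty = 4 × 2% × R$144,821.00 = R$11,585.68
Interest: R$144,821.00 × ((1 + 0.0005)^113 − 1) = R$144,821.00 × 0.05811167… = R$8,415.7907…
Total = R$144,821.00 + R$11,585.6800 + R$8,415.7907… = R$164,822.47

R$164,822.47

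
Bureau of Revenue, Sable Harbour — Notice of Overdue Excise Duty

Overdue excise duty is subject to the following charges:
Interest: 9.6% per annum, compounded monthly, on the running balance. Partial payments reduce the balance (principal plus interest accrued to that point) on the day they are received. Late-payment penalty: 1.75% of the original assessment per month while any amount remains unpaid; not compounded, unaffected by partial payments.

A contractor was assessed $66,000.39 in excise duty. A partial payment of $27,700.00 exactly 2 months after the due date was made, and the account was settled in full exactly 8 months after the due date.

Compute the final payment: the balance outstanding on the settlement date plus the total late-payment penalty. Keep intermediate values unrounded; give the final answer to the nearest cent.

Monthly rate = 9.6% ÷ 12 = 0.8%
Balance at month 2: $66,000.3900 × (1 + 0.008)^2 = $67,060.6203…
After $27,700.00 payment: $67,060.6203… − $27,700.00 = $39,360.6203…
Balance at month 8: $39,360.6203… × (1 + 0.008)^6 = $41,288.1217…
Penalty: 8 × 1.75% × $66,000.39 = $9,240.05…
Final settlement = outstanding balance + penalty = $41,288.1217… + $9,240.05… = $50,528.18

$50,528.18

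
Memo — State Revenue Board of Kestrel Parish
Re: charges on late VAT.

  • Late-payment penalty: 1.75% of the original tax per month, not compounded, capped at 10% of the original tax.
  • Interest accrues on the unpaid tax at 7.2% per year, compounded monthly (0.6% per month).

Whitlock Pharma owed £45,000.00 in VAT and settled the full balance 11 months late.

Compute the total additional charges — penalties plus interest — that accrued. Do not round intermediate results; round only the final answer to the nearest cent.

Penalty (uncapped): 11 × 1.75% × £45,000.00 = £8,662.50; cap = 10% × £45,000.00 = £4,500.00 → penalty = £4,500.00
Interest: £45,000.00 × ((1 + 0.006)^11 − 1) = £45,000.00 × 0.0680161… = £3,060.7232…
Penalties + interest = £4,500.0000 + £3,060.7232… = £7,560.72

£7,560.72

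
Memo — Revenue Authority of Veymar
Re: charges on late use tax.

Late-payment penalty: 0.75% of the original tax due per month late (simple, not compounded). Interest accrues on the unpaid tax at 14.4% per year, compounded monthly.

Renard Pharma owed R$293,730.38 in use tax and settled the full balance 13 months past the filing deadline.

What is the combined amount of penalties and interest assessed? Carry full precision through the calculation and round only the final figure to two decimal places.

Late-payment penalty: 13 × 0.75% × R$293,730.38 = R$28,638.71…
Interest (14.4%/yr ÷ 12 = 1.2%/month): R$293,730.38 × ((1 + 0.012)^13 − 1) = R$49,270.7333…
Penalties + interest = R$28,638.7121… + R$49,270.7333… = R$77,909.45

R$77,909.45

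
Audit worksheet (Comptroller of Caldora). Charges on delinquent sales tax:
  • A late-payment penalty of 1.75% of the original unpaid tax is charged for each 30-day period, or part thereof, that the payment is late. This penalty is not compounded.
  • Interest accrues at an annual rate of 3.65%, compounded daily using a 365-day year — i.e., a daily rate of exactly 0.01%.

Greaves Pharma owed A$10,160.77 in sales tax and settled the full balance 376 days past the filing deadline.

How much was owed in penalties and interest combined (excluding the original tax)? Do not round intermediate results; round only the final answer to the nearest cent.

A$2,700.87

Penalty periods: ⌈376/30⌉ = 13; penalty = 13 × 1.75% × A$10,160.77 = A$2,311.58…
Interest: A$10,160.77 × ((1 + 0.0001)^376 − 1) = A$10,160.77 × 0.03831387… = A$389.2984…
Penalties + interest = A$2,311.5752… + A$389.2984… = A$2,700.87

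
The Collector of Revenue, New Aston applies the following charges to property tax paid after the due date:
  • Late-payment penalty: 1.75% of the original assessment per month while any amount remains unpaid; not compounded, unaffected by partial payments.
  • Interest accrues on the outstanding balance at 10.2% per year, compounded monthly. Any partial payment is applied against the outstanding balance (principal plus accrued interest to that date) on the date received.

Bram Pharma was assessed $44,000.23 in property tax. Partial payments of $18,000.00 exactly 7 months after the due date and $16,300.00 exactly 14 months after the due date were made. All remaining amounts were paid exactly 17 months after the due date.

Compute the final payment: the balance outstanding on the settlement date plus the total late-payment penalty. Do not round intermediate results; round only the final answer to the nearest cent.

$27,590.55

Monthly rate = 10.2% ÷ 12 = 0.85%
Balance at month 7: $44,000.2300 × (1 + 0.0085)^7 = $46,685.9569…
After $18,000.00 payment: $46,685.9569… − $18,000.00 = $28,685.9569…
Balance at month 14: $28,685.9569… × (1 + 0.0085)^7 = $30,436.9169…
After $16,300.00 payment: $30,436.9169… − $16,300.00 = $14,136.9169…
Balance at month 17: $14,136.9169… × (1 + 0.0085)^3 = $14,500.4812…
Penalty: 17 × 1.75% × $44,000.23 = $13,090.07…
Final settlement = outstanding balance + penalty = $14,500.4812… + $13,090.07… = $27,590.55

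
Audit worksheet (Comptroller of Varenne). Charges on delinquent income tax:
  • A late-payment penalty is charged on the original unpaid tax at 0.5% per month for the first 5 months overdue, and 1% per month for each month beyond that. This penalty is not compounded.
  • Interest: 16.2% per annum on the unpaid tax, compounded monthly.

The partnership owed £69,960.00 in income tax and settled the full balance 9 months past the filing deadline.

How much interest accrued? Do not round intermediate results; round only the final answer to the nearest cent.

£8,973.90

Interest (16.2%/yr ÷ 12 = 1.35%/month): £69,960.00 × ((1 + 0.0135)^9 − 1) = £8,973.9031…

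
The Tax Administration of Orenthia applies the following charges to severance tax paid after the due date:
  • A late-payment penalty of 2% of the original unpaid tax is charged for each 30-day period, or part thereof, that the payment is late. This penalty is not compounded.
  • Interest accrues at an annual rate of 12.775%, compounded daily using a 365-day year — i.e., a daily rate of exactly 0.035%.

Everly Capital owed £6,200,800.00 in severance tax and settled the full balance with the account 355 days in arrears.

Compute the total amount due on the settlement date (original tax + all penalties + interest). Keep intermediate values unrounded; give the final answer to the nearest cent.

Penalty periods: ⌈355/30⌉ = 12; penalty = 12 × 2% × £6,200,800.00 = £1,488,192.00
Interest: £6,200,800.00 × ((1 + 0.00035)^355 − 1) = £6,200,800.00 × 0.13227430… = £820,206.4542…
Total = £6,200,800.00 + £1,488,192.0000 + £820,206.4542… = £8,509,198.45

£8,509,198.45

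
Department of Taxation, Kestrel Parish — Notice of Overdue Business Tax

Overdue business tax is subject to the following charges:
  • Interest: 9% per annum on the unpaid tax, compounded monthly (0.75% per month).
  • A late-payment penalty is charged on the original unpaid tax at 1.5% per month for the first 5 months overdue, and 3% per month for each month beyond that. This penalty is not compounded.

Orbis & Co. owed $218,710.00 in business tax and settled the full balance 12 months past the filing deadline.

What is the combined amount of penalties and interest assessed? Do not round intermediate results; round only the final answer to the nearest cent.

$82,848.86

Penalty, months 1–5: 5 × 1.5% × $218,710.00 = $16,403.25
Penalty, months 6–12: 7 × 3% × $218,710.00 = $45,929.10
Interest: $218,710.00 × ((1 + 0.0075)^12 − 1) = $218,710.00 × 0.0938069… = $20,516.5066…
Penalties + interest = $62,332.3500 + $20,516.5066… = $82,848.86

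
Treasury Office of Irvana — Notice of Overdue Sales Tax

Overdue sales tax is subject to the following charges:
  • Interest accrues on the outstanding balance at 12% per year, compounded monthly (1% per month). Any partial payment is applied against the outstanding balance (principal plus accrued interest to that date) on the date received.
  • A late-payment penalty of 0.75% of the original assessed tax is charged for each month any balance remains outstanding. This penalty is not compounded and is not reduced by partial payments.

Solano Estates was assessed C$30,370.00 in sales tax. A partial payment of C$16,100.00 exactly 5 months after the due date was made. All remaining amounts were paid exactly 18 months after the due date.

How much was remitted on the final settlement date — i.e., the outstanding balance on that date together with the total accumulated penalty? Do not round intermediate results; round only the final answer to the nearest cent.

C$22,103.65

Balance at month 5: C$30,370.0000 × (1 + 0.01)^5 = C$31,919.1752…
After C$16,100.00 payment: C$31,919.1752… − C$16,100.00 = C$15,819.1752…
Balance at month 18: C$15,819.1752… × (1 + 0.01)^13 = C$18,003.6970…
Penalty: 18 × 0.75% × C$30,370.00 = C$4,099.95
Final settlement = outstanding balance + penalty = C$18,003.6970… + C$4,099.95 = C$22,103.65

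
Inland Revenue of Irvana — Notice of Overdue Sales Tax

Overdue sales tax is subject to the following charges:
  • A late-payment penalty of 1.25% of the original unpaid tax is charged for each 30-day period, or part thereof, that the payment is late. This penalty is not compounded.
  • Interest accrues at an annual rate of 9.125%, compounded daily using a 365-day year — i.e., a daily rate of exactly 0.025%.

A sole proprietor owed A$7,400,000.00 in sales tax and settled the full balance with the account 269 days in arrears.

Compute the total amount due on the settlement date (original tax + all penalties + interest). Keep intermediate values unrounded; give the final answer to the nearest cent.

A$8,747,198.46

Penalty periods: ⌈269/30⌉ = 9; penalty = 9 × 1.25% × A$7,400,000.00 = A$832,500.00
Interest: A$7,400,000.00 × ((1 + 0.00025)^269 − 1) = A$7,400,000.00 × 0.06955385… = A$514,698.4603…
Total = A$7,400,000.00 + A$832,500.0000 + A$514,698.4603… = A$8,747,198.46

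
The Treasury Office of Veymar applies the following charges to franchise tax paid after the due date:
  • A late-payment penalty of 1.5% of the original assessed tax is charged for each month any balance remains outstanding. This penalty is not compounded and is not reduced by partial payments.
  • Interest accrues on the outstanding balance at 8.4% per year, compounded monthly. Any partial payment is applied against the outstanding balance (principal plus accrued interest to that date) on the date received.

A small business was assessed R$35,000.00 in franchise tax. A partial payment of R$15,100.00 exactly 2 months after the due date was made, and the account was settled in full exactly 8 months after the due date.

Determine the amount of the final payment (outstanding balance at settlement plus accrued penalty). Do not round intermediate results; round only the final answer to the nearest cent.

R$25,463.30

Monthly rate = 8.4% ÷ 12 = 0.7%
Balance at month 2: R$35,000.0000 × (1 + 0.007)^2 = R$35,491.7150
After R$15,100.00 payment: R$35,491.7150 − R$15,100.00 = R$20,391.7150
Balance at month 8: R$20,391.7150 × (1 + 0.007)^6 = R$21,263.2956…
Penalty: 8 × 1.5% × R$35,000.00 = R$4,200.00
Final settlement = outstanding balance + penalty = R$21,263.2956… + R$4,200.00 = R$25,463.30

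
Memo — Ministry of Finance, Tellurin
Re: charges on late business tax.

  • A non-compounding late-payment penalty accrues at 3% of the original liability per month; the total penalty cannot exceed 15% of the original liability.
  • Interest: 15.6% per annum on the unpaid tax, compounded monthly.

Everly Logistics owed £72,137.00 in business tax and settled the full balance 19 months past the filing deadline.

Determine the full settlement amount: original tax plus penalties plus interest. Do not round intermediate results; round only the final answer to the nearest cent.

£103,021.95

Penalty (uncapped): 19 × 3% × £72,137.00 = £41,118.09; cap = 15% × £72,137.00 = £10,820.55 → penalty = £10,820.55
Interest (15.6%/yr ÷ 12 = 1.3%/month): £72,137.00 × ((1 + 0.013)^19 − 1) = £20,064.4050…
Total = £72,137.00 + £10,820.5500 + £20,064.4050… = £103,021.95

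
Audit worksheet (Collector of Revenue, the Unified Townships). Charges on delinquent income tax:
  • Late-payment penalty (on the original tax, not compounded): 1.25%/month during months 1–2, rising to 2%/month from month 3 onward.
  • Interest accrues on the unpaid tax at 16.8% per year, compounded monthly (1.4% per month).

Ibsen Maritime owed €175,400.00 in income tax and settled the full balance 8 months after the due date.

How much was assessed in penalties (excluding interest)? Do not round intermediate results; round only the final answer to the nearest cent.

Penalty, months 1–2: 2 × 1.25% × €175,400.00 = €4,385.00
Penalty, months 3–8: 6 × 2% × €175,400.00 = €21,048.00
Total penalty = €4,385.00 + €21,048.00 = €25,433.00

€25,433.00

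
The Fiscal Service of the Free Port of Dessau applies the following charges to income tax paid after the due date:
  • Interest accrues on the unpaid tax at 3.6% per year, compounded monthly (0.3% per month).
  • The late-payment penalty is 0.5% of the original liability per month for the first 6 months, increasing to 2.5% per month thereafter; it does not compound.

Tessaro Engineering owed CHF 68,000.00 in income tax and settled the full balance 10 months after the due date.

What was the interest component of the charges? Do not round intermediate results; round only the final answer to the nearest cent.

Interest: CHF 68,000.00 × ((1 + 0.003)^10 − 1) = CHF 68,000.00 × 0.0304083… = CHF 2,067.7615…

CHF 2,067.76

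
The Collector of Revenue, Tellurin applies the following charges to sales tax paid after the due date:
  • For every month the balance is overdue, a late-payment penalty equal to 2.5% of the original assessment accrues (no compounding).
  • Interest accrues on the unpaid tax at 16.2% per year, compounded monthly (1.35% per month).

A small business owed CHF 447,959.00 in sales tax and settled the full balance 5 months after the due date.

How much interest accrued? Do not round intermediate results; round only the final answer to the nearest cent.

CHF 31,064.73

Interest: CHF 447,959.00 × ((1 + 0.0135)^5 − 1) = CHF 447,959.00 × 0.0693473… = CHF 31,064.7338…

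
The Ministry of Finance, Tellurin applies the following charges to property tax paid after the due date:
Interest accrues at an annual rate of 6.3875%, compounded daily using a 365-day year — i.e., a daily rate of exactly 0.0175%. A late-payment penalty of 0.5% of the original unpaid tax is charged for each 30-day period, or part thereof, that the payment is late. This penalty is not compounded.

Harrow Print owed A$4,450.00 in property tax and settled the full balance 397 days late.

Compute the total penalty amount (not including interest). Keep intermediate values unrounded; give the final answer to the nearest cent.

Penalty periods: ⌈397/30⌉ = 14; penalty = 14 × 0.5% × A$4,450.00 = A$311.50

A$311.50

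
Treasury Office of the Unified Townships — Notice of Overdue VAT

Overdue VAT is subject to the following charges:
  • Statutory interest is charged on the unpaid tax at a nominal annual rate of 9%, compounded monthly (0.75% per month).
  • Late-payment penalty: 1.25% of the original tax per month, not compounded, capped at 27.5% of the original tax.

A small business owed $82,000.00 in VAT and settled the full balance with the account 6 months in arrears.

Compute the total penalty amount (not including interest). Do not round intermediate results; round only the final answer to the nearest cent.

Penalty: 6 × 1.25% × $82,000.00 = $6,150.00 (below the 27.5% cap of $22,550.00)

$6,150.00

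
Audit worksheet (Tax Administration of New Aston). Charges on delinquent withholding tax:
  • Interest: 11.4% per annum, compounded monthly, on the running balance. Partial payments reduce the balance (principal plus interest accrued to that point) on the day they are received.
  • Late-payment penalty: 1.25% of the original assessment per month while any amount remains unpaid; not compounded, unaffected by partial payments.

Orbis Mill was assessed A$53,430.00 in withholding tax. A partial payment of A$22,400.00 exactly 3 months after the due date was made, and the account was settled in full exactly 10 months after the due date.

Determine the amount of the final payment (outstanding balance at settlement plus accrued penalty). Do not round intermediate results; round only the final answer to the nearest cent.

A$41,474.45

Monthly rate = 11.4% ÷ 12 = 0.95%
Balance at month 3: A$53,430.0000 × (1 + 0.0095)^3 = A$54,967.2670…
After A$22,400.00 payment: A$54,967.2670… − A$22,400.00 = A$32,567.2670…
Balance at month 10: A$32,567.2670… × (1 + 0.0095)^7 = A$34,795.7000…
Penalty: 10 × 1.25% × A$53,430.00 = A$6,678.75
Final settlement = outstanding balance + penalty = A$34,795.7000… + A$6,678.75 = A$41,474.45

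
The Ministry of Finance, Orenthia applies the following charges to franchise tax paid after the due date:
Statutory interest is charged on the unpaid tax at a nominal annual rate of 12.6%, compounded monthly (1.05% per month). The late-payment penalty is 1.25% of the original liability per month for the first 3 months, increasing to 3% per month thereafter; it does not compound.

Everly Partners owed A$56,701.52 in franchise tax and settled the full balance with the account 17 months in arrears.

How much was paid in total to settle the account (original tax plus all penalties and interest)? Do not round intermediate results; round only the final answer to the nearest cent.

A$93,660.19

Penalty, months 1–3: 3 × 1.25% × A$56,701.52 = A$2,126.31…
Penalty, months 4–17: 14 × 3% × A$56,701.52 = A$23,814.64…
Interest: A$56,701.52 × ((1 + 0.0105)^17 − 1) = A$56,701.52 × 0.1943109… = A$11,017.7246…
Total = A$56,701.52 + A$25,940.9454 + A$11,017.7246… = A$93,660.19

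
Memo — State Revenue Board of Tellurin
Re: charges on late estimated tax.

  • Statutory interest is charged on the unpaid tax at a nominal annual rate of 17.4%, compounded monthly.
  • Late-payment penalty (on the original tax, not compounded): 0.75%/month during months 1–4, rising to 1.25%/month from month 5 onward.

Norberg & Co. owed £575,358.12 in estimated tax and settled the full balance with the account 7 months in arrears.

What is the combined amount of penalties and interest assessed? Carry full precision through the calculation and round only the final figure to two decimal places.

Penalty, months 1–4: 4 × 0.75% × £575,358.12 = £17,260.74…
Penalty, months 5–7: 3 × 1.25% × £575,358.12 = £21,575.93…
Interest (17.4%/yr ÷ 12 = 1.45%/month): £575,358.12 × ((1 + 0.0145)^7 − 1) = £61,001.4889…
Penalties + interest = £38,836.6731 + £61,001.4889… = £99,838.16

£99,838.16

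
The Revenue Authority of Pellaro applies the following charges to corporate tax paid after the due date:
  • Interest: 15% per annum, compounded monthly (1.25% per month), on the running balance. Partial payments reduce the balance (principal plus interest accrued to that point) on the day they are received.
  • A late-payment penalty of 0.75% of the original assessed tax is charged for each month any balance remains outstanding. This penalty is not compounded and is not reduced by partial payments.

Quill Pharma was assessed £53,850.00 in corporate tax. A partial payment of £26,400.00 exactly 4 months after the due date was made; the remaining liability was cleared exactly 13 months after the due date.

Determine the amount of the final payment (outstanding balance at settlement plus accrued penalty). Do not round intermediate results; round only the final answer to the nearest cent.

Balance at month 4: £53,850.0000 × (1 + 0.0125)^4 = £56,593.4064…
After £26,400.00 payment: £56,593.4064… − £26,400.00 = £30,193.4064…
Balance at month 13: £30,193.4064… × (1 + 0.0125)^9 = £33,765.0502…
Penalty: 13 × 0.75% × £53,850.00 = £5,250.38…
Final settlement = outstanding balance + penalty = £33,765.0502… + £5,250.38… = £39,015.43

£39,015.43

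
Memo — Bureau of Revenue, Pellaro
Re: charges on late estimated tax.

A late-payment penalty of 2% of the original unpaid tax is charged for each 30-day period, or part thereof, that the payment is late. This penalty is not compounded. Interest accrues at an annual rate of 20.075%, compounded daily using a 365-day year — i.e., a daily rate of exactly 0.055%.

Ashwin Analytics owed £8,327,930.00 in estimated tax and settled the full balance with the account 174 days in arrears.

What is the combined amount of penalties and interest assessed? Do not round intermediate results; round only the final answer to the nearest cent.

Penalty periods: ⌈174/30⌉ = 6; penalty = 6 × 2% × £8,327,930.00 = £999,351.60
Interest: £8,327,930.00 × ((1 + 0.00055)^174 − 1) = £8,327,930.00 × 0.10039994… = £836,123.6412…
Penalties + interest = £999,351.6000 + £836,123.6412… = £1,835,475.24

£1,835,475.24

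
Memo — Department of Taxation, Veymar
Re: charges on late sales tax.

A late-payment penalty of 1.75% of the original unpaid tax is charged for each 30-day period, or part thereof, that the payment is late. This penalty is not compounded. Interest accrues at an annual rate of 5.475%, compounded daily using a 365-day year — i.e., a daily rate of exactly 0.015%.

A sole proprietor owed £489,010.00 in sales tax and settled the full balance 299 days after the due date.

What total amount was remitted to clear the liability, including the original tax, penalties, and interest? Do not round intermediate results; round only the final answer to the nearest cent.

£597,016.39

Penalty periods: ⌈299/30⌉ = 10; penalty = 10 × 1.75% × £489,010.00 = £85,576.75
Interest: £489,010.00 × ((1 + 0.00015)^299 − 1) = £489,010.00 × 0.04586745… = £22,429.6416…
Total = £489,010.00 + £85,576.7500 + £22,429.6416… = £597,016.39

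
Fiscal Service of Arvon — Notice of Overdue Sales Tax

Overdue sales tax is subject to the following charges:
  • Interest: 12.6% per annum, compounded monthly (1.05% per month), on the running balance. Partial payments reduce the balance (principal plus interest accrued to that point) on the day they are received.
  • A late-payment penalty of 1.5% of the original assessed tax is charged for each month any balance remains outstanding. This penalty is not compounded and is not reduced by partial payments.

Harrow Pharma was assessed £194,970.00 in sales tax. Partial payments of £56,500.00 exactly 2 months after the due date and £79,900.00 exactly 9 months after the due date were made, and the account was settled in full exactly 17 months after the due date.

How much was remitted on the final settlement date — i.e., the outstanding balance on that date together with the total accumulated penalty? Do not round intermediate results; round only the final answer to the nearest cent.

£129,625.12

Balance at month 2: £194,970.0000 × (1 + 0.0105)^2 = £199,085.8654…
After £56,500.00 payment: £199,085.8654… − £56,500.00 = £142,585.8654…
Balance at month 9: £142,585.8654… × (1 + 0.0105)^7 = £153,401.8867…
After £79,900.00 payment: £153,401.8867… − £79,900.00 = £73,501.8867…
Balance at month 17: £73,501.8867… × (1 + 0.0105)^8 = £79,907.7734…
Penalty: 17 × 1.5% × £194,970.00 = £49,717.35
Final settlement = outstanding balance + penalty = £79,907.7734… + £49,717.35 = £129,625.12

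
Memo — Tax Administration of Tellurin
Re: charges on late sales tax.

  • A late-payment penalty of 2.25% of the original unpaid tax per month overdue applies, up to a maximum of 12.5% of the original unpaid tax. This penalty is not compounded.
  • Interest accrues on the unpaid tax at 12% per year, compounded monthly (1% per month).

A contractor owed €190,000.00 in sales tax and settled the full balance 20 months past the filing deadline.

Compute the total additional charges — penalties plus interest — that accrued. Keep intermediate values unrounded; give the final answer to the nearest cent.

€65,586.11

Penalty (uncapped): 20 × 2.25% × €190,000.00 = €85,500.00; cap = 12.5% × €190,000.00 = €23,750.00 → penalty = €23,750.00
Interest: €190,000.00 × ((1 + 0.01)^20 − 1) = €190,000.00 × 0.2201900… = €41,836.1076…
Penalties + interest = €23,750.0000 + €41,836.1076… = €65,586.11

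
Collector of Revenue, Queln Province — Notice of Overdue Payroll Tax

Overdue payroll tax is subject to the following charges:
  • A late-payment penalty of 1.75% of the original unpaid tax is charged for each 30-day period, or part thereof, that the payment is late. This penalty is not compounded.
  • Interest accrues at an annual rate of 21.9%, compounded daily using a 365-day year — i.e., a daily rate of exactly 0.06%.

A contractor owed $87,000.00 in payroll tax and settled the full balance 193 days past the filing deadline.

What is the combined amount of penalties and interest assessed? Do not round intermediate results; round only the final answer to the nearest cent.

$21,335.21

Penalty periods: ⌈193/30⌉ = 7; penalty = 7 × 1.75% × $87,000.00 = $10,657.50
Interest: $87,000.00 × ((1 + 0.0006)^193 − 1) = $87,000.00 × 0.12273231… = $10,677.7107…
Penalties + interest = $10,657.5000 + $10,677.7107… = $21,335.21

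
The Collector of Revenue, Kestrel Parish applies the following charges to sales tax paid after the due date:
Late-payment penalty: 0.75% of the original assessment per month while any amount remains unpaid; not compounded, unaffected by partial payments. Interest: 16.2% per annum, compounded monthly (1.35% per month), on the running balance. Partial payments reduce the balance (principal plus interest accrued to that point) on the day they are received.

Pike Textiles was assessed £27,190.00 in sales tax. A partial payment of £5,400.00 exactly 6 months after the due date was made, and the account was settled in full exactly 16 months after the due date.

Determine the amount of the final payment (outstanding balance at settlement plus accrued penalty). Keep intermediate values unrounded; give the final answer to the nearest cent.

£30,784.73

Balance at month 6: £27,190.0000 × (1 + 0.0135)^6 = £29,468.0722…
After £5,400.00 payment: £29,468.0722… − £5,400.00 = £24,068.0722…
Balance at month 16: £24,068.0722… × (1 + 0.0135)^10 = £27,521.9269…
Penalty: 16 × 0.75% × £27,190.00 = £3,262.80
Final settlement = outstanding balance + penalty = £27,521.9269… + £3,262.80 = £30,784.73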